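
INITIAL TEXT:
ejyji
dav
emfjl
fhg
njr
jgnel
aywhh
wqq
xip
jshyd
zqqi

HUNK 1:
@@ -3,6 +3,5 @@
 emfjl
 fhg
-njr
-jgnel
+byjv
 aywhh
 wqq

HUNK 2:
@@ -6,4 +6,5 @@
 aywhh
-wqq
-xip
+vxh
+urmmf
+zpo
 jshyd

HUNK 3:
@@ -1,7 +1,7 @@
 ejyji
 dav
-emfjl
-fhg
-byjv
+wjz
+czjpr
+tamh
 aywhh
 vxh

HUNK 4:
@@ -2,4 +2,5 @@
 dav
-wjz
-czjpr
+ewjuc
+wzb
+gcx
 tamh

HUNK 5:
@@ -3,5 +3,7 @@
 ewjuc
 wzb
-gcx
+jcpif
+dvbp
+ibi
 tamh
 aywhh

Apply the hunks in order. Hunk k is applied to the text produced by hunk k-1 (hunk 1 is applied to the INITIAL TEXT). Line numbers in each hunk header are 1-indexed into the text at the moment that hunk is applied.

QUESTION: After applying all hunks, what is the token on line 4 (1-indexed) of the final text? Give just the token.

Hunk 1: at line 3 remove [njr,jgnel] add [byjv] -> 10 lines: ejyji dav emfjl fhg byjv aywhh wqq xip jshyd zqqi
Hunk 2: at line 6 remove [wqq,xip] add [vxh,urmmf,zpo] -> 11 lines: ejyji dav emfjl fhg byjv aywhh vxh urmmf zpo jshyd zqqi
Hunk 3: at line 1 remove [emfjl,fhg,byjv] add [wjz,czjpr,tamh] -> 11 lines: ejyji dav wjz czjpr tamh aywhh vxh urmmf zpo jshyd zqqi
Hunk 4: at line 2 remove [wjz,czjpr] add [ewjuc,wzb,gcx] -> 12 lines: ejyji dav ewjuc wzb gcx tamh aywhh vxh urmmf zpo jshyd zqqi
Hunk 5: at line 3 remove [gcx] add [jcpif,dvbp,ibi] -> 14 lines: ejyji dav ewjuc wzb jcpif dvbp ibi tamh aywhh vxh urmmf zpo jshyd zqqi
Final line 4: wzb

Answer: wzb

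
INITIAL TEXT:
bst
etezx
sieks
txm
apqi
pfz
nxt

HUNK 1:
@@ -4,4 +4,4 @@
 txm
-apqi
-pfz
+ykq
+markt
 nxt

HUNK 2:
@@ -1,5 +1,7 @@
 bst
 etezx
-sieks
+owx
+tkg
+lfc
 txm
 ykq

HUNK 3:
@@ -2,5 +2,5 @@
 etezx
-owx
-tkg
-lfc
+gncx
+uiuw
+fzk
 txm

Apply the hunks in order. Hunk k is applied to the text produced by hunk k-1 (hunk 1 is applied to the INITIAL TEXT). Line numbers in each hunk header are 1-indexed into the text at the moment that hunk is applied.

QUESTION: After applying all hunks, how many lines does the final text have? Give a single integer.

Answer: 9

Derivation:
Hunk 1: at line 4 remove [apqi,pfz] add [ykq,markt] -> 7 lines: bst etezx sieks txm ykq markt nxt
Hunk 2: at line 1 remove [sieks] add [owx,tkg,lfc] -> 9 lines: bst etezx owx tkg lfc txm ykq markt nxt
Hunk 3: at line 2 remove [owx,tkg,lfc] add [gncx,uiuw,fzk] -> 9 lines: bst etezx gncx uiuw fzk txm ykq markt nxt
Final line count: 9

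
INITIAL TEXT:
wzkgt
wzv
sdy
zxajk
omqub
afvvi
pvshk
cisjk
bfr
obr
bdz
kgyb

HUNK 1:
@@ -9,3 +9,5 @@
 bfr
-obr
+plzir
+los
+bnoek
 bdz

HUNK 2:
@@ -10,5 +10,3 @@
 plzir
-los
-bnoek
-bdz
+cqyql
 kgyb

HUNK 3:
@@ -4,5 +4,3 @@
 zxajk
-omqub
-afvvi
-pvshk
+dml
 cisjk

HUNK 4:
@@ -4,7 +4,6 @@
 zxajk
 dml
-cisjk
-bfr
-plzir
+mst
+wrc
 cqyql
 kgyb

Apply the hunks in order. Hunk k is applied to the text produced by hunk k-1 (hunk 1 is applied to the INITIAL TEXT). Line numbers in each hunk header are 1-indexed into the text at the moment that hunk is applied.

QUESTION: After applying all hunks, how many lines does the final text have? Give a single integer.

Answer: 9

Derivation:
Hunk 1: at line 9 remove [obr] add [plzir,los,bnoek] -> 14 lines: wzkgt wzv sdy zxajk omqub afvvi pvshk cisjk bfr plzir los bnoek bdz kgyb
Hunk 2: at line 10 remove [los,bnoek,bdz] add [cqyql] -> 12 lines: wzkgt wzv sdy zxajk omqub afvvi pvshk cisjk bfr plzir cqyql kgyb
Hunk 3: at line 4 remove [omqub,afvvi,pvshk] add [dml] -> 10 lines: wzkgt wzv sdy zxajk dml cisjk bfr plzir cqyql kgyb
Hunk 4: at line 4 remove [cisjk,bfr,plzir] add [mst,wrc] -> 9 lines: wzkgt wzv sdy zxajk dml mst wrc cqyql kgyb
Final line count: 9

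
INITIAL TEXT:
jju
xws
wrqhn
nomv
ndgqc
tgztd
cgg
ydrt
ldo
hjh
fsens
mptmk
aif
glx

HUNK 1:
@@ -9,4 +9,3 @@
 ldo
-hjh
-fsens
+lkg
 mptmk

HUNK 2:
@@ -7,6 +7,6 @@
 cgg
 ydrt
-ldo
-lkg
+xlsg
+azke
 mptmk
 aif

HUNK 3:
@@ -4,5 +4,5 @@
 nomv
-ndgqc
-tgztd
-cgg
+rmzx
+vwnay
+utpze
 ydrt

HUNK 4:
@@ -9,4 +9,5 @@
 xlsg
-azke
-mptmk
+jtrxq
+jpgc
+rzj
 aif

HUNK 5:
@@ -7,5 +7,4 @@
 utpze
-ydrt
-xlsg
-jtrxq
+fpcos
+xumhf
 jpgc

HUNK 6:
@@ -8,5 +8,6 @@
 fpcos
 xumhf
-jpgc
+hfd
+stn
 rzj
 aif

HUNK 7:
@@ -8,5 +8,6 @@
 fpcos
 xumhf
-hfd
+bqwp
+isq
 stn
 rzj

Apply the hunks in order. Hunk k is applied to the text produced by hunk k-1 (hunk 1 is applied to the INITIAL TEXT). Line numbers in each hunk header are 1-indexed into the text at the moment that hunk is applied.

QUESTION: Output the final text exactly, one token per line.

Answer: jju
xws
wrqhn
nomv
rmzx
vwnay
utpze
fpcos
xumhf
bqwp
isq
stn
rzj
aif
glx

Derivation:
Hunk 1: at line 9 remove [hjh,fsens] add [lkg] -> 13 lines: jju xws wrqhn nomv ndgqc tgztd cgg ydrt ldo lkg mptmk aif glx
Hunk 2: at line 7 remove [ldo,lkg] add [xlsg,azke] -> 13 lines: jju xws wrqhn nomv ndgqc tgztd cgg ydrt xlsg azke mptmk aif glx
Hunk 3: at line 4 remove [ndgqc,tgztd,cgg] add [rmzx,vwnay,utpze] -> 13 lines: jju xws wrqhn nomv rmzx vwnay utpze ydrt xlsg azke mptmk aif glx
Hunk 4: at line 9 remove [azke,mptmk] add [jtrxq,jpgc,rzj] -> 14 lines: jju xws wrqhn nomv rmzx vwnay utpze ydrt xlsg jtrxq jpgc rzj aif glx
Hunk 5: at line 7 remove [ydrt,xlsg,jtrxq] add [fpcos,xumhf] -> 13 lines: jju xws wrqhn nomv rmzx vwnay utpze fpcos xumhf jpgc rzj aif glx
Hunk 6: at line 8 remove [jpgc] add [hfd,stn] -> 14 lines: jju xws wrqhn nomv rmzx vwnay utpze fpcos xumhf hfd stn rzj aif glx
Hunk 7: at line 8 remove [hfd] add [bqwp,isq] -> 15 lines: jju xws wrqhn nomv rmzx vwnay utpze fpcos xumhf bqwp isq stn rzj aif glx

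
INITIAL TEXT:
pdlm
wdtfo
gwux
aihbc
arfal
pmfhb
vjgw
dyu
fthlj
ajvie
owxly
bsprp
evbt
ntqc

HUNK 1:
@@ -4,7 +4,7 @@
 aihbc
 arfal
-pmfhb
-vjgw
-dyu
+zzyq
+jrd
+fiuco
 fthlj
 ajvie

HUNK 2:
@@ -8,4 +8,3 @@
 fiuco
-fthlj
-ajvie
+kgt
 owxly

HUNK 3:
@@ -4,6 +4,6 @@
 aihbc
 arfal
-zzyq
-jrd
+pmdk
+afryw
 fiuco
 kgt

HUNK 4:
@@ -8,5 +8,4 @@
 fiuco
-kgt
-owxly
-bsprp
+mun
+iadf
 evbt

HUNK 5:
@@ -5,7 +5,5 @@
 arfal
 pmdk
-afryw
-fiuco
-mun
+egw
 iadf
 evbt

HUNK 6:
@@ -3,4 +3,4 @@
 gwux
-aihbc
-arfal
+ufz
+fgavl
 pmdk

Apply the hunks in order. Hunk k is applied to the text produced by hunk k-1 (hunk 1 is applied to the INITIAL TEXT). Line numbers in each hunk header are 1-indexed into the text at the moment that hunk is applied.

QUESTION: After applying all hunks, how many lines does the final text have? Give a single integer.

Hunk 1: at line 4 remove [pmfhb,vjgw,dyu] add [zzyq,jrd,fiuco] -> 14 lines: pdlm wdtfo gwux aihbc arfal zzyq jrd fiuco fthlj ajvie owxly bsprp evbt ntqc
Hunk 2: at line 8 remove [fthlj,ajvie] add [kgt] -> 13 lines: pdlm wdtfo gwux aihbc arfal zzyq jrd fiuco kgt owxly bsprp evbt ntqc
Hunk 3: at line 4 remove [zzyq,jrd] add [pmdk,afryw] -> 13 lines: pdlm wdtfo gwux aihbc arfal pmdk afryw fiuco kgt owxly bsprp evbt ntqc
Hunk 4: at line 8 remove [kgt,owxly,bsprp] add [mun,iadf] -> 12 lines: pdlm wdtfo gwux aihbc arfal pmdk afryw fiuco mun iadf evbt ntqc
Hunk 5: at line 5 remove [afryw,fiuco,mun] add [egw] -> 10 lines: pdlm wdtfo gwux aihbc arfal pmdk egw iadf evbt ntqc
Hunk 6: at line 3 remove [aihbc,arfal] add [ufz,fgavl] -> 10 lines: pdlm wdtfo gwux ufz fgavl pmdk egw iadf evbt ntqc
Final line count: 10

Answer: 10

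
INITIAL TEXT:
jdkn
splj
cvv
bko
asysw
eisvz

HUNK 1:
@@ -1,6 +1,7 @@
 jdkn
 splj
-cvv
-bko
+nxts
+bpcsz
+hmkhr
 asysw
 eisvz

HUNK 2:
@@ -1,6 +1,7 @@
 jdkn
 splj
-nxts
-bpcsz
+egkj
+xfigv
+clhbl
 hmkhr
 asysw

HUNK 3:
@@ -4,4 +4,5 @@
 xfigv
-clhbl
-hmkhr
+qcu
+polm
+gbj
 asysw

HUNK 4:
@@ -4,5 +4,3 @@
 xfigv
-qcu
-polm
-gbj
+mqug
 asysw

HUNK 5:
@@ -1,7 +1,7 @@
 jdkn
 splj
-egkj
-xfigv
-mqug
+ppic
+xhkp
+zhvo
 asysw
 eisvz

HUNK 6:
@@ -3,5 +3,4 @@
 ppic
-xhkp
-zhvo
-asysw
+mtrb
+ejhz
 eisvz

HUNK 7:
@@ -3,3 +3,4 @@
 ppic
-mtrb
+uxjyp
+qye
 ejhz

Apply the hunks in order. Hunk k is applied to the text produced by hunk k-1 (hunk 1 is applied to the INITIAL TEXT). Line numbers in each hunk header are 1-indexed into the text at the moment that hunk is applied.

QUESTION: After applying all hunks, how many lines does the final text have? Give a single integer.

Hunk 1: at line 1 remove [cvv,bko] add [nxts,bpcsz,hmkhr] -> 7 lines: jdkn splj nxts bpcsz hmkhr asysw eisvz
Hunk 2: at line 1 remove [nxts,bpcsz] add [egkj,xfigv,clhbl] -> 8 lines: jdkn splj egkj xfigv clhbl hmkhr asysw eisvz
Hunk 3: at line 4 remove [clhbl,hmkhr] add [qcu,polm,gbj] -> 9 lines: jdkn splj egkj xfigv qcu polm gbj asysw eisvz
Hunk 4: at line 4 remove [qcu,polm,gbj] add [mqug] -> 7 lines: jdkn splj egkj xfigv mqug asysw eisvz
Hunk 5: at line 1 remove [egkj,xfigv,mqug] add [ppic,xhkp,zhvo] -> 7 lines: jdkn splj ppic xhkp zhvo asysw eisvz
Hunk 6: at line 3 remove [xhkp,zhvo,asysw] add [mtrb,ejhz] -> 6 lines: jdkn splj ppic mtrb ejhz eisvz
Hunk 7: at line 3 remove [mtrb] add [uxjyp,qye] -> 7 lines: jdkn splj ppic uxjyp qye ejhz eisvz
Final line count: 7

Answer: 7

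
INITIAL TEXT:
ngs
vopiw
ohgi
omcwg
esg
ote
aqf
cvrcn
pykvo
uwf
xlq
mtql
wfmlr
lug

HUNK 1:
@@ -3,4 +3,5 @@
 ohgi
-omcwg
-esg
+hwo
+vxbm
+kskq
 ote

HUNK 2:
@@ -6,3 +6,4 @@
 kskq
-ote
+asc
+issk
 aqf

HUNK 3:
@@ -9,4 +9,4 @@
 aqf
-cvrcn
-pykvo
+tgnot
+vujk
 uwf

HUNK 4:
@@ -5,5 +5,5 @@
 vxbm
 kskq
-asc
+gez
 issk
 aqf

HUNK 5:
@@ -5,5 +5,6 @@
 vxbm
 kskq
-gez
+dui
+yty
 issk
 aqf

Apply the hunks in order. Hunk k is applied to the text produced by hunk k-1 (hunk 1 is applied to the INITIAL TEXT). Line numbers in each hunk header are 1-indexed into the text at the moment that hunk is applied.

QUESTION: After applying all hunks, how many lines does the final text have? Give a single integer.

Hunk 1: at line 3 remove [omcwg,esg] add [hwo,vxbm,kskq] -> 15 lines: ngs vopiw ohgi hwo vxbm kskq ote aqf cvrcn pykvo uwf xlq mtql wfmlr lug
Hunk 2: at line 6 remove [ote] add [asc,issk] -> 16 lines: ngs vopiw ohgi hwo vxbm kskq asc issk aqf cvrcn pykvo uwf xlq mtql wfmlr lug
Hunk 3: at line 9 remove [cvrcn,pykvo] add [tgnot,vujk] -> 16 lines: ngs vopiw ohgi hwo vxbm kskq asc issk aqf tgnot vujk uwf xlq mtql wfmlr lug
Hunk 4: at line 5 remove [asc] add [gez] -> 16 lines: ngs vopiw ohgi hwo vxbm kskq gez issk aqf tgnot vujk uwf xlq mtql wfmlr lug
Hunk 5: at line 5 remove [gez] add [dui,yty] -> 17 lines: ngs vopiw ohgi hwo vxbm kskq dui yty issk aqf tgnot vujk uwf xlq mtql wfmlr lug
Final line count: 17

Answer: 17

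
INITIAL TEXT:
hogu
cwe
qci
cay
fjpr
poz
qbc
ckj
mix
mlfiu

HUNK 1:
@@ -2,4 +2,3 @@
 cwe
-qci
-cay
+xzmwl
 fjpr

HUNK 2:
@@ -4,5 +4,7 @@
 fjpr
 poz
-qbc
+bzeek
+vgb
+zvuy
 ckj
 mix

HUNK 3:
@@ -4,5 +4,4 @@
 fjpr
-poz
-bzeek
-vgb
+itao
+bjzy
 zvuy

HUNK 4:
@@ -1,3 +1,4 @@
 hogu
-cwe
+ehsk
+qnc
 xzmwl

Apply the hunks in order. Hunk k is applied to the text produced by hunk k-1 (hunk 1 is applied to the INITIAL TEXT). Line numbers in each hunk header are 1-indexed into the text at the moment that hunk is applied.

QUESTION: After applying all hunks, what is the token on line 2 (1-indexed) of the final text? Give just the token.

Hunk 1: at line 2 remove [qci,cay] add [xzmwl] -> 9 lines: hogu cwe xzmwl fjpr poz qbc ckj mix mlfiu
Hunk 2: at line 4 remove [qbc] add [bzeek,vgb,zvuy] -> 11 lines: hogu cwe xzmwl fjpr poz bzeek vgb zvuy ckj mix mlfiu
Hunk 3: at line 4 remove [poz,bzeek,vgb] add [itao,bjzy] -> 10 lines: hogu cwe xzmwl fjpr itao bjzy zvuy ckj mix mlfiu
Hunk 4: at line 1 remove [cwe] add [ehsk,qnc] -> 11 lines: hogu ehsk qnc xzmwl fjpr itao bjzy zvuy ckj mix mlfiu
Final line 2: ehsk

Answer: ehsk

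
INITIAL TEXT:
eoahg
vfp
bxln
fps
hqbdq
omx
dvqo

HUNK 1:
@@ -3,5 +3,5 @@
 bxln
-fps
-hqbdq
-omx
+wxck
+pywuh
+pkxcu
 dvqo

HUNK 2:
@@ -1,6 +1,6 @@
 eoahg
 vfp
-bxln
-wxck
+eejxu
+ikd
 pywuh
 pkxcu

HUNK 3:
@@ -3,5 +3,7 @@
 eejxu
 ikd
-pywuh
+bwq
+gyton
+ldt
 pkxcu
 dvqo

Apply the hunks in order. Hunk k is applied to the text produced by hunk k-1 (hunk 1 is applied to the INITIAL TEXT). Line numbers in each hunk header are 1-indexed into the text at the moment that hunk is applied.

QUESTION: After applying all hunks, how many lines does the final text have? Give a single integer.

Hunk 1: at line 3 remove [fps,hqbdq,omx] add [wxck,pywuh,pkxcu] -> 7 lines: eoahg vfp bxln wxck pywuh pkxcu dvqo
Hunk 2: at line 1 remove [bxln,wxck] add [eejxu,ikd] -> 7 lines: eoahg vfp eejxu ikd pywuh pkxcu dvqo
Hunk 3: at line 3 remove [pywuh] add [bwq,gyton,ldt] -> 9 lines: eoahg vfp eejxu ikd bwq gyton ldt pkxcu dvqo
Final line count: 9

Answer: 9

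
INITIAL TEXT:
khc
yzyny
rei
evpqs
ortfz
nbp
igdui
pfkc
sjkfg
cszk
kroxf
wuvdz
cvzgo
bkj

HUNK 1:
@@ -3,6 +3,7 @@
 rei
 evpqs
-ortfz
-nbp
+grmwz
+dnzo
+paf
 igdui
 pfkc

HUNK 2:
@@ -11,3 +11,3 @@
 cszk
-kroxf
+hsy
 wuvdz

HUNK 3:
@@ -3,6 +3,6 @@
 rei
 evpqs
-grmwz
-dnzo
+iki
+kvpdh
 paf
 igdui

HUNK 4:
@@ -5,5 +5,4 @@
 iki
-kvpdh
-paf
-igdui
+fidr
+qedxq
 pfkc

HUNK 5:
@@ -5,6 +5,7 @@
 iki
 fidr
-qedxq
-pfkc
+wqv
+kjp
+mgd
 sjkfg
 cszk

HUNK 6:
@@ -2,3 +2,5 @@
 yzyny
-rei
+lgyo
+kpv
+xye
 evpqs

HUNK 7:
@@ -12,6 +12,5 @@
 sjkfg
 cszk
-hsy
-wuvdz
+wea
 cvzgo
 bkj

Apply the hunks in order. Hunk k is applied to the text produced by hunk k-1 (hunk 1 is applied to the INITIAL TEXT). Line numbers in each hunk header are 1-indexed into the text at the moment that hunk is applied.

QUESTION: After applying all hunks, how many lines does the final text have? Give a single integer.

Hunk 1: at line 3 remove [ortfz,nbp] add [grmwz,dnzo,paf] -> 15 lines: khc yzyny rei evpqs grmwz dnzo paf igdui pfkc sjkfg cszk kroxf wuvdz cvzgo bkj
Hunk 2: at line 11 remove [kroxf] add [hsy] -> 15 lines: khc yzyny rei evpqs grmwz dnzo paf igdui pfkc sjkfg cszk hsy wuvdz cvzgo bkj
Hunk 3: at line 3 remove [grmwz,dnzo] add [iki,kvpdh] -> 15 lines: khc yzyny rei evpqs iki kvpdh paf igdui pfkc sjkfg cszk hsy wuvdz cvzgo bkj
Hunk 4: at line 5 remove [kvpdh,paf,igdui] add [fidr,qedxq] -> 14 lines: khc yzyny rei evpqs iki fidr qedxq pfkc sjkfg cszk hsy wuvdz cvzgo bkj
Hunk 5: at line 5 remove [qedxq,pfkc] add [wqv,kjp,mgd] -> 15 lines: khc yzyny rei evpqs iki fidr wqv kjp mgd sjkfg cszk hsy wuvdz cvzgo bkj
Hunk 6: at line 2 remove [rei] add [lgyo,kpv,xye] -> 17 lines: khc yzyny lgyo kpv xye evpqs iki fidr wqv kjp mgd sjkfg cszk hsy wuvdz cvzgo bkj
Hunk 7: at line 12 remove [hsy,wuvdz] add [wea] -> 16 lines: khc yzyny lgyo kpv xye evpqs iki fidr wqv kjp mgd sjkfg cszk wea cvzgo bkj
Final line count: 16

Answer: 16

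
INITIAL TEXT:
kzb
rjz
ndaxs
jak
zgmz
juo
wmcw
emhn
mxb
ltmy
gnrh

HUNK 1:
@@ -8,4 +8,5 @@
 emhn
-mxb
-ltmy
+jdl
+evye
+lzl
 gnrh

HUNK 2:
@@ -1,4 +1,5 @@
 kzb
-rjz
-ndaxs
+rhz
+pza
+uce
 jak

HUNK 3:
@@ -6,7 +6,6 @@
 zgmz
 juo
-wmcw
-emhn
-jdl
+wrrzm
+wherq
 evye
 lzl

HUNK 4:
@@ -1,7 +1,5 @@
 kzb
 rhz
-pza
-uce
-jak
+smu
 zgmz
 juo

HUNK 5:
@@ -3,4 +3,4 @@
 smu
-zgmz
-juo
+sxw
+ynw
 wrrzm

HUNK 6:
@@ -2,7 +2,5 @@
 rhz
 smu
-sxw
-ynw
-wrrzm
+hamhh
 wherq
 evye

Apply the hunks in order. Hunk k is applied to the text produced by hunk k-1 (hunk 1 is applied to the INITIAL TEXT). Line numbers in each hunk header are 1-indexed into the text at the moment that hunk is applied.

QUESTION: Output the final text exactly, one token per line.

Answer: kzb
rhz
smu
hamhh
wherq
evye
lzl
gnrh

Derivation:
Hunk 1: at line 8 remove [mxb,ltmy] add [jdl,evye,lzl] -> 12 lines: kzb rjz ndaxs jak zgmz juo wmcw emhn jdl evye lzl gnrh
Hunk 2: at line 1 remove [rjz,ndaxs] add [rhz,pza,uce] -> 13 lines: kzb rhz pza uce jak zgmz juo wmcw emhn jdl evye lzl gnrh
Hunk 3: at line 6 remove [wmcw,emhn,jdl] add [wrrzm,wherq] -> 12 lines: kzb rhz pza uce jak zgmz juo wrrzm wherq evye lzl gnrh
Hunk 4: at line 1 remove [pza,uce,jak] add [smu] -> 10 lines: kzb rhz smu zgmz juo wrrzm wherq evye lzl gnrh
Hunk 5: at line 3 remove [zgmz,juo] add [sxw,ynw] -> 10 lines: kzb rhz smu sxw ynw wrrzm wherq evye lzl gnrh
Hunk 6: at line 2 remove [sxw,ynw,wrrzm] add [hamhh] -> 8 lines: kzb rhz smu hamhh wherq evye lzl gnrh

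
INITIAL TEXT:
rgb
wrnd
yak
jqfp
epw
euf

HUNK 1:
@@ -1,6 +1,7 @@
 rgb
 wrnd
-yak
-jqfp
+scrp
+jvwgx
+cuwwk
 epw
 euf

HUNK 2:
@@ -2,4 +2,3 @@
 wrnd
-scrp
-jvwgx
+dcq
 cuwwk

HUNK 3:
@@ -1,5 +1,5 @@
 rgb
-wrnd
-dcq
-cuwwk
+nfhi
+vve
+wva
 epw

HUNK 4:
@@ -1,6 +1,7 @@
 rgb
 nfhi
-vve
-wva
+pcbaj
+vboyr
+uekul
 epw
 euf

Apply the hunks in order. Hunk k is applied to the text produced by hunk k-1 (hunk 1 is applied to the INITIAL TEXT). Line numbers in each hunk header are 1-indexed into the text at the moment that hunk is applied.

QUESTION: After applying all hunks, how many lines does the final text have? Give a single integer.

Hunk 1: at line 1 remove [yak,jqfp] add [scrp,jvwgx,cuwwk] -> 7 lines: rgb wrnd scrp jvwgx cuwwk epw euf
Hunk 2: at line 2 remove [scrp,jvwgx] add [dcq] -> 6 lines: rgb wrnd dcq cuwwk epw euf
Hunk 3: at line 1 remove [wrnd,dcq,cuwwk] add [nfhi,vve,wva] -> 6 lines: rgb nfhi vve wva epw euf
Hunk 4: at line 1 remove [vve,wva] add [pcbaj,vboyr,uekul] -> 7 lines: rgb nfhi pcbaj vboyr uekul epw euf
Final line count: 7

Answer: 7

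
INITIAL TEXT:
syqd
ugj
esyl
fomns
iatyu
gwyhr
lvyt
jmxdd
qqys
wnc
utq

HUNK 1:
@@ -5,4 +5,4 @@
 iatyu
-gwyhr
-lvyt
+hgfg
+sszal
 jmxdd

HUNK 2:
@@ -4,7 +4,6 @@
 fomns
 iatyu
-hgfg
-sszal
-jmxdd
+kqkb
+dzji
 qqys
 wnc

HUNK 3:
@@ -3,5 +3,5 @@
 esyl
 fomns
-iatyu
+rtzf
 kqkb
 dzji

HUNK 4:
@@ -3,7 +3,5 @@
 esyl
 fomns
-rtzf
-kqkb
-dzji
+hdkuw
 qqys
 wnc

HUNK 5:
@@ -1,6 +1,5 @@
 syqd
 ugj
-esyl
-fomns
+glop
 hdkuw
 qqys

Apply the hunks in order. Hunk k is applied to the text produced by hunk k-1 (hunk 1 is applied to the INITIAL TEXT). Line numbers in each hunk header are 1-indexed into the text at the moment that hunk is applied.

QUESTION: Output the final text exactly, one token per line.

Hunk 1: at line 5 remove [gwyhr,lvyt] add [hgfg,sszal] -> 11 lines: syqd ugj esyl fomns iatyu hgfg sszal jmxdd qqys wnc utq
Hunk 2: at line 4 remove [hgfg,sszal,jmxdd] add [kqkb,dzji] -> 10 lines: syqd ugj esyl fomns iatyu kqkb dzji qqys wnc utq
Hunk 3: at line 3 remove [iatyu] add [rtzf] -> 10 lines: syqd ugj esyl fomns rtzf kqkb dzji qqys wnc utq
Hunk 4: at line 3 remove [rtzf,kqkb,dzji] add [hdkuw] -> 8 lines: syqd ugj esyl fomns hdkuw qqys wnc utq
Hunk 5: at line 1 remove [esyl,fomns] add [glop] -> 7 lines: syqd ugj glop hdkuw qqys wnc utq

Answer: syqd
ugj
glop
hdkuw
qqys
wnc
utq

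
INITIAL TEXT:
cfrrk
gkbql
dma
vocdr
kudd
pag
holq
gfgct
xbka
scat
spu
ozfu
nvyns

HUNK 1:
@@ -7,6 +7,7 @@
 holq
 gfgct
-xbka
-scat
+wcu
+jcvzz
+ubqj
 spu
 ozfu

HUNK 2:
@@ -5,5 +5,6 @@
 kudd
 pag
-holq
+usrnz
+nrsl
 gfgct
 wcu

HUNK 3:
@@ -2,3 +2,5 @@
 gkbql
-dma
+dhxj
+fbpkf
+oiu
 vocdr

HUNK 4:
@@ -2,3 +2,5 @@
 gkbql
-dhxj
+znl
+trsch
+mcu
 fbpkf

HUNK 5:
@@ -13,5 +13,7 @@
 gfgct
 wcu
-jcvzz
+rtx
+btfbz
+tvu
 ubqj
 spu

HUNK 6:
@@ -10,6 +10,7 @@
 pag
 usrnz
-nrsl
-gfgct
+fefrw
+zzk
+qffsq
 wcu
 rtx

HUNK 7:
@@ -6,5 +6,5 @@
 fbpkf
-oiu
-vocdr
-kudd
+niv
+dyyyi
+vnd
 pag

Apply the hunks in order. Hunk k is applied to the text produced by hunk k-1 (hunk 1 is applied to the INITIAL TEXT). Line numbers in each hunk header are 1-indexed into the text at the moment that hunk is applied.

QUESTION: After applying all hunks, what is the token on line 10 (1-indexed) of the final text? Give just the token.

Answer: pag

Derivation:
Hunk 1: at line 7 remove [xbka,scat] add [wcu,jcvzz,ubqj] -> 14 lines: cfrrk gkbql dma vocdr kudd pag holq gfgct wcu jcvzz ubqj spu ozfu nvyns
Hunk 2: at line 5 remove [holq] add [usrnz,nrsl] -> 15 lines: cfrrk gkbql dma vocdr kudd pag usrnz nrsl gfgct wcu jcvzz ubqj spu ozfu nvyns
Hunk 3: at line 2 remove [dma] add [dhxj,fbpkf,oiu] -> 17 lines: cfrrk gkbql dhxj fbpkf oiu vocdr kudd pag usrnz nrsl gfgct wcu jcvzz ubqj spu ozfu nvyns
Hunk 4: at line 2 remove [dhxj] add [znl,trsch,mcu] -> 19 lines: cfrrk gkbql znl trsch mcu fbpkf oiu vocdr kudd pag usrnz nrsl gfgct wcu jcvzz ubqj spu ozfu nvyns
Hunk 5: at line 13 remove [jcvzz] add [rtx,btfbz,tvu] -> 21 lines: cfrrk gkbql znl trsch mcu fbpkf oiu vocdr kudd pag usrnz nrsl gfgct wcu rtx btfbz tvu ubqj spu ozfu nvyns
Hunk 6: at line 10 remove [nrsl,gfgct] add [fefrw,zzk,qffsq] -> 22 lines: cfrrk gkbql znl trsch mcu fbpkf oiu vocdr kudd pag usrnz fefrw zzk qffsq wcu rtx btfbz tvu ubqj spu ozfu nvyns
Hunk 7: at line 6 remove [oiu,vocdr,kudd] add [niv,dyyyi,vnd] -> 22 lines: cfrrk gkbql znl trsch mcu fbpkf niv dyyyi vnd pag usrnz fefrw zzk qffsq wcu rtx btfbz tvu ubqj spu ozfu nvyns
Final line 10: pag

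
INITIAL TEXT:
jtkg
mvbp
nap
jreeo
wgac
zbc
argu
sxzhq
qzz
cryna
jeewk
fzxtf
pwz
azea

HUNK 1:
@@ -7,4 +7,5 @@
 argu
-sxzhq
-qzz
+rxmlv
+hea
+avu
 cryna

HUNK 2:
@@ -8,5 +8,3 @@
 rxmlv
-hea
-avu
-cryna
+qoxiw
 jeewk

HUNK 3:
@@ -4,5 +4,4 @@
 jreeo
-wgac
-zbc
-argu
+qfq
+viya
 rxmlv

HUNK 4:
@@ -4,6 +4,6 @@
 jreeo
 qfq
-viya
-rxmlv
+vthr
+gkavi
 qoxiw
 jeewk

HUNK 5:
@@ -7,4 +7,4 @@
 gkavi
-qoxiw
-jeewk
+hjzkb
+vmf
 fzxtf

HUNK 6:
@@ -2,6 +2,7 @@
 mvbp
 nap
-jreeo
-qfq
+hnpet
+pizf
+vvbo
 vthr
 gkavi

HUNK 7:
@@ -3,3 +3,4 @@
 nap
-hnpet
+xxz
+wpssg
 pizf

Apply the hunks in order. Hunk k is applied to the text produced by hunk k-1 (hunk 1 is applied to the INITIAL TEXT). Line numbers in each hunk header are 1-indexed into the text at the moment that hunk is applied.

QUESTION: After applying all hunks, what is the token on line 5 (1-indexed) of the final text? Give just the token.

Answer: wpssg

Derivation:
Hunk 1: at line 7 remove [sxzhq,qzz] add [rxmlv,hea,avu] -> 15 lines: jtkg mvbp nap jreeo wgac zbc argu rxmlv hea avu cryna jeewk fzxtf pwz azea
Hunk 2: at line 8 remove [hea,avu,cryna] add [qoxiw] -> 13 lines: jtkg mvbp nap jreeo wgac zbc argu rxmlv qoxiw jeewk fzxtf pwz azea
Hunk 3: at line 4 remove [wgac,zbc,argu] add [qfq,viya] -> 12 lines: jtkg mvbp nap jreeo qfq viya rxmlv qoxiw jeewk fzxtf pwz azea
Hunk 4: at line 4 remove [viya,rxmlv] add [vthr,gkavi] -> 12 lines: jtkg mvbp nap jreeo qfq vthr gkavi qoxiw jeewk fzxtf pwz azea
Hunk 5: at line 7 remove [qoxiw,jeewk] add [hjzkb,vmf] -> 12 lines: jtkg mvbp nap jreeo qfq vthr gkavi hjzkb vmf fzxtf pwz azea
Hunk 6: at line 2 remove [jreeo,qfq] add [hnpet,pizf,vvbo] -> 13 lines: jtkg mvbp nap hnpet pizf vvbo vthr gkavi hjzkb vmf fzxtf pwz azea
Hunk 7: at line 3 remove [hnpet] add [xxz,wpssg] -> 14 lines: jtkg mvbp nap xxz wpssg pizf vvbo vthr gkavi hjzkb vmf fzxtf pwz azea
Final line 5: wpssg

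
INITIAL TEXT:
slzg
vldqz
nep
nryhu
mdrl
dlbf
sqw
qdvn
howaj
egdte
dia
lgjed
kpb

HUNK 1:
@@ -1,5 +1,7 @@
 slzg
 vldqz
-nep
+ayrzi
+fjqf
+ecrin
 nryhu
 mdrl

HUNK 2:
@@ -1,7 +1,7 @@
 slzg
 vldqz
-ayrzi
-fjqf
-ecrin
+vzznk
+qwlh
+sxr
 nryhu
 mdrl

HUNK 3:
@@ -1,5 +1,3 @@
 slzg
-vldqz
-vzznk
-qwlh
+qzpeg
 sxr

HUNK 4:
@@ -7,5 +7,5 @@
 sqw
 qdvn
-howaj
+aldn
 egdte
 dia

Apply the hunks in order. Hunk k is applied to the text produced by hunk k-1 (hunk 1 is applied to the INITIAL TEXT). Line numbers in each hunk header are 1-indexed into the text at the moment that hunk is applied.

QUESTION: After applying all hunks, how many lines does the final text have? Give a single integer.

Hunk 1: at line 1 remove [nep] add [ayrzi,fjqf,ecrin] -> 15 lines: slzg vldqz ayrzi fjqf ecrin nryhu mdrl dlbf sqw qdvn howaj egdte dia lgjed kpb
Hunk 2: at line 1 remove [ayrzi,fjqf,ecrin] add [vzznk,qwlh,sxr] -> 15 lines: slzg vldqz vzznk qwlh sxr nryhu mdrl dlbf sqw qdvn howaj egdte dia lgjed kpb
Hunk 3: at line 1 remove [vldqz,vzznk,qwlh] add [qzpeg] -> 13 lines: slzg qzpeg sxr nryhu mdrl dlbf sqw qdvn howaj egdte dia lgjed kpb
Hunk 4: at line 7 remove [howaj] add [aldn] -> 13 lines: slzg qzpeg sxr nryhu mdrl dlbf sqw qdvn aldn egdte dia lgjed kpb
Final line count: 13

Answer: 13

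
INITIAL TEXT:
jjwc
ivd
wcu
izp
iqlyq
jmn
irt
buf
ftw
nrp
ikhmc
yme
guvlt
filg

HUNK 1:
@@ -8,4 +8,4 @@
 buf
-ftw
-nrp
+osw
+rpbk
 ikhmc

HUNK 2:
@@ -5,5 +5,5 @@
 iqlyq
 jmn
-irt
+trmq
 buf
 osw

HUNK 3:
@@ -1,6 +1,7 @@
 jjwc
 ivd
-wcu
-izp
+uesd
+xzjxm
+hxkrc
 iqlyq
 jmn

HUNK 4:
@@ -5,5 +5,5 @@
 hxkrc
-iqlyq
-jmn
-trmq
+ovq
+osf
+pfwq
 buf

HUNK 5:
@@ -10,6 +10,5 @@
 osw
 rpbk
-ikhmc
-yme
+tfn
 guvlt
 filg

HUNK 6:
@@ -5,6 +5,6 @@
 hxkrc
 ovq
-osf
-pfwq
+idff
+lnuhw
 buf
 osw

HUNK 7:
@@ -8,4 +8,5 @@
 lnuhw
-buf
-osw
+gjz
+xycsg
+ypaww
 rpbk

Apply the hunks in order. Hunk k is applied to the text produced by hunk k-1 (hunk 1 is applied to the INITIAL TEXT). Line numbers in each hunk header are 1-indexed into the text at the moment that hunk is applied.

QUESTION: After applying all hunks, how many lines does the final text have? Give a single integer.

Hunk 1: at line 8 remove [ftw,nrp] add [osw,rpbk] -> 14 lines: jjwc ivd wcu izp iqlyq jmn irt buf osw rpbk ikhmc yme guvlt filg
Hunk 2: at line 5 remove [irt] add [trmq] -> 14 lines: jjwc ivd wcu izp iqlyq jmn trmq buf osw rpbk ikhmc yme guvlt filg
Hunk 3: at line 1 remove [wcu,izp] add [uesd,xzjxm,hxkrc] -> 15 lines: jjwc ivd uesd xzjxm hxkrc iqlyq jmn trmq buf osw rpbk ikhmc yme guvlt filg
Hunk 4: at line 5 remove [iqlyq,jmn,trmq] add [ovq,osf,pfwq] -> 15 lines: jjwc ivd uesd xzjxm hxkrc ovq osf pfwq buf osw rpbk ikhmc yme guvlt filg
Hunk 5: at line 10 remove [ikhmc,yme] add [tfn] -> 14 lines: jjwc ivd uesd xzjxm hxkrc ovq osf pfwq buf osw rpbk tfn guvlt filg
Hunk 6: at line 5 remove [osf,pfwq] add [idff,lnuhw] -> 14 lines: jjwc ivd uesd xzjxm hxkrc ovq idff lnuhw buf osw rpbk tfn guvlt filg
Hunk 7: at line 8 remove [buf,osw] add [gjz,xycsg,ypaww] -> 15 lines: jjwc ivd uesd xzjxm hxkrc ovq idff lnuhw gjz xycsg ypaww rpbk tfn guvlt filg
Final line count: 15

Answer: 15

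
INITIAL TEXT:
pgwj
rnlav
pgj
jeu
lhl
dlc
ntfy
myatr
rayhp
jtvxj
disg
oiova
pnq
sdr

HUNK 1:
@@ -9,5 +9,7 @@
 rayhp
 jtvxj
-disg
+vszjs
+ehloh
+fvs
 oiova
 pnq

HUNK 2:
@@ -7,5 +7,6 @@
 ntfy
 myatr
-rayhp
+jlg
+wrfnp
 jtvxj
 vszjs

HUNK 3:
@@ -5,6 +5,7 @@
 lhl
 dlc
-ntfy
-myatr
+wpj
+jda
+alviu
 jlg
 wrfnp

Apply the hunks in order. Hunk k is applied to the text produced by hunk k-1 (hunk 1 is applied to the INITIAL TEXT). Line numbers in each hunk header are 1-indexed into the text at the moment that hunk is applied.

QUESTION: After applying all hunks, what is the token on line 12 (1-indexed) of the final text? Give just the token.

Answer: jtvxj

Derivation:
Hunk 1: at line 9 remove [disg] add [vszjs,ehloh,fvs] -> 16 lines: pgwj rnlav pgj jeu lhl dlc ntfy myatr rayhp jtvxj vszjs ehloh fvs oiova pnq sdr
Hunk 2: at line 7 remove [rayhp] add [jlg,wrfnp] -> 17 lines: pgwj rnlav pgj jeu lhl dlc ntfy myatr jlg wrfnp jtvxj vszjs ehloh fvs oiova pnq sdr
Hunk 3: at line 5 remove [ntfy,myatr] add [wpj,jda,alviu] -> 18 lines: pgwj rnlav pgj jeu lhl dlc wpj jda alviu jlg wrfnp jtvxj vszjs ehloh fvs oiova pnq sdr
Final line 12: jtvxj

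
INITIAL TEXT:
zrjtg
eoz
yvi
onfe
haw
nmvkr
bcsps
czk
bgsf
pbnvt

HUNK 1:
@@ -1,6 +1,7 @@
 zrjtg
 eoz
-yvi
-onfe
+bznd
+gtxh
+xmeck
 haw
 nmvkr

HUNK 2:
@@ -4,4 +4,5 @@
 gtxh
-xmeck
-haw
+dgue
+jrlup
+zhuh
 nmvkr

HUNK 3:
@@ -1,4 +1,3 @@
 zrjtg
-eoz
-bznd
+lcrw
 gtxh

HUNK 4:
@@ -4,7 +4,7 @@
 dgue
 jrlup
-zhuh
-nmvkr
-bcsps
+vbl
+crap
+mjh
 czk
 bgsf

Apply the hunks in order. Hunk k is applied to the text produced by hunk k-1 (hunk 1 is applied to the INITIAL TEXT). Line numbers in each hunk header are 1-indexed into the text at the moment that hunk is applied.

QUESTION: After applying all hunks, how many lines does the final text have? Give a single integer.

Answer: 11

Derivation:
Hunk 1: at line 1 remove [yvi,onfe] add [bznd,gtxh,xmeck] -> 11 lines: zrjtg eoz bznd gtxh xmeck haw nmvkr bcsps czk bgsf pbnvt
Hunk 2: at line 4 remove [xmeck,haw] add [dgue,jrlup,zhuh] -> 12 lines: zrjtg eoz bznd gtxh dgue jrlup zhuh nmvkr bcsps czk bgsf pbnvt
Hunk 3: at line 1 remove [eoz,bznd] add [lcrw] -> 11 lines: zrjtg lcrw gtxh dgue jrlup zhuh nmvkr bcsps czk bgsf pbnvt
Hunk 4: at line 4 remove [zhuh,nmvkr,bcsps] add [vbl,crap,mjh] -> 11 lines: zrjtg lcrw gtxh dgue jrlup vbl crap mjh czk bgsf pbnvt
Final line count: 11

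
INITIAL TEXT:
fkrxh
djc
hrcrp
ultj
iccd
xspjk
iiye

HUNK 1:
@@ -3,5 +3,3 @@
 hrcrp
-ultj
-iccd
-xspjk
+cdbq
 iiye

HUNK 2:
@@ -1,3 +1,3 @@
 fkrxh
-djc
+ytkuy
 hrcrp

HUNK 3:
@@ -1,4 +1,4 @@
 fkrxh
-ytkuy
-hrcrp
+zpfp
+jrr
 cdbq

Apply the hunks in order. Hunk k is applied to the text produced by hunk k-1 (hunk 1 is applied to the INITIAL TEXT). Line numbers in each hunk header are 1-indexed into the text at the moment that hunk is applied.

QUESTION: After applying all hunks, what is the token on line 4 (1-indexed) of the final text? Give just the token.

Answer: cdbq

Derivation:
Hunk 1: at line 3 remove [ultj,iccd,xspjk] add [cdbq] -> 5 lines: fkrxh djc hrcrp cdbq iiye
Hunk 2: at line 1 remove [djc] add [ytkuy] -> 5 lines: fkrxh ytkuy hrcrp cdbq iiye
Hunk 3: at line 1 remove [ytkuy,hrcrp] add [zpfp,jrr] -> 5 lines: fkrxh zpfp jrr cdbq iiye
Final line 4: cdbq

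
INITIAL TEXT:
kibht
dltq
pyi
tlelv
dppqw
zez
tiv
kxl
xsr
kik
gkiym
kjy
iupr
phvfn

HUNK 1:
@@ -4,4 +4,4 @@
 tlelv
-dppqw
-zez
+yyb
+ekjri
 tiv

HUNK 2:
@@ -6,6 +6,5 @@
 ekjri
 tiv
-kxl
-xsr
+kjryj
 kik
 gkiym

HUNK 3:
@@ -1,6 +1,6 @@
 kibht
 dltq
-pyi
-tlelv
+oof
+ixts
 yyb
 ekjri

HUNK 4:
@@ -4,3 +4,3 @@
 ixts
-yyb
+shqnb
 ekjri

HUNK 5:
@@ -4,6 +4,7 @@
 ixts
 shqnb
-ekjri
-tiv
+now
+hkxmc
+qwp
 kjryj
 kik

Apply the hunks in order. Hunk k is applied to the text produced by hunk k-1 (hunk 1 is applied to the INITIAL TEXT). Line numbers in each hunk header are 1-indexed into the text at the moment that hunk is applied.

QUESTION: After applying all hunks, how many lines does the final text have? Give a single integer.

Answer: 14

Derivation:
Hunk 1: at line 4 remove [dppqw,zez] add [yyb,ekjri] -> 14 lines: kibht dltq pyi tlelv yyb ekjri tiv kxl xsr kik gkiym kjy iupr phvfn
Hunk 2: at line 6 remove [kxl,xsr] add [kjryj] -> 13 lines: kibht dltq pyi tlelv yyb ekjri tiv kjryj kik gkiym kjy iupr phvfn
Hunk 3: at line 1 remove [pyi,tlelv] add [oof,ixts] -> 13 lines: kibht dltq oof ixts yyb ekjri tiv kjryj kik gkiym kjy iupr phvfn
Hunk 4: at line 4 remove [yyb] add [shqnb] -> 13 lines: kibht dltq oof ixts shqnb ekjri tiv kjryj kik gkiym kjy iupr phvfn
Hunk 5: at line 4 remove [ekjri,tiv] add [now,hkxmc,qwp] -> 14 lines: kibht dltq oof ixts shqnb now hkxmc qwp kjryj kik gkiym kjy iupr phvfn
Final line count: 14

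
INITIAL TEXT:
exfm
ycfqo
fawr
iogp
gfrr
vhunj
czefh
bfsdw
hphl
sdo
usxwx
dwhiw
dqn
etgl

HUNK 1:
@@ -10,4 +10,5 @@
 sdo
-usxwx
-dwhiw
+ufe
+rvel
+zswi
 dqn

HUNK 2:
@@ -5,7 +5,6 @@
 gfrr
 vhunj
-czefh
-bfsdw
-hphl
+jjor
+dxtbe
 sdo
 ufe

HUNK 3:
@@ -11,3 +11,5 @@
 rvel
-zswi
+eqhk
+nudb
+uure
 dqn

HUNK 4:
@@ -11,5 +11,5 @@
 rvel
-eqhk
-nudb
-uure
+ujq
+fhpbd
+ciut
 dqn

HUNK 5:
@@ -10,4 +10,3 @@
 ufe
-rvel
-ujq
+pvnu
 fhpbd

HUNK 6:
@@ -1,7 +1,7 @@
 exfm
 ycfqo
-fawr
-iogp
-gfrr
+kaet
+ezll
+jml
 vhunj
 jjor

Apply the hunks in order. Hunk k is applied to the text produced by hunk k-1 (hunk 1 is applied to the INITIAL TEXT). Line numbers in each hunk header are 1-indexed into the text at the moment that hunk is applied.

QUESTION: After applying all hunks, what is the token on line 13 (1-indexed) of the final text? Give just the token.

Answer: ciut

Derivation:
Hunk 1: at line 10 remove [usxwx,dwhiw] add [ufe,rvel,zswi] -> 15 lines: exfm ycfqo fawr iogp gfrr vhunj czefh bfsdw hphl sdo ufe rvel zswi dqn etgl
Hunk 2: at line 5 remove [czefh,bfsdw,hphl] add [jjor,dxtbe] -> 14 lines: exfm ycfqo fawr iogp gfrr vhunj jjor dxtbe sdo ufe rvel zswi dqn etgl
Hunk 3: at line 11 remove [zswi] add [eqhk,nudb,uure] -> 16 lines: exfm ycfqo fawr iogp gfrr vhunj jjor dxtbe sdo ufe rvel eqhk nudb uure dqn etgl
Hunk 4: at line 11 remove [eqhk,nudb,uure] add [ujq,fhpbd,ciut] -> 16 lines: exfm ycfqo fawr iogp gfrr vhunj jjor dxtbe sdo ufe rvel ujq fhpbd ciut dqn etgl
Hunk 5: at line 10 remove [rvel,ujq] add [pvnu] -> 15 lines: exfm ycfqo fawr iogp gfrr vhunj jjor dxtbe sdo ufe pvnu fhpbd ciut dqn etgl
Hunk 6: at line 1 remove [fawr,iogp,gfrr] add [kaet,ezll,jml] -> 15 lines: exfm ycfqo kaet ezll jml vhunj jjor dxtbe sdo ufe pvnu fhpbd ciut dqn etgl
Final line 13: ciut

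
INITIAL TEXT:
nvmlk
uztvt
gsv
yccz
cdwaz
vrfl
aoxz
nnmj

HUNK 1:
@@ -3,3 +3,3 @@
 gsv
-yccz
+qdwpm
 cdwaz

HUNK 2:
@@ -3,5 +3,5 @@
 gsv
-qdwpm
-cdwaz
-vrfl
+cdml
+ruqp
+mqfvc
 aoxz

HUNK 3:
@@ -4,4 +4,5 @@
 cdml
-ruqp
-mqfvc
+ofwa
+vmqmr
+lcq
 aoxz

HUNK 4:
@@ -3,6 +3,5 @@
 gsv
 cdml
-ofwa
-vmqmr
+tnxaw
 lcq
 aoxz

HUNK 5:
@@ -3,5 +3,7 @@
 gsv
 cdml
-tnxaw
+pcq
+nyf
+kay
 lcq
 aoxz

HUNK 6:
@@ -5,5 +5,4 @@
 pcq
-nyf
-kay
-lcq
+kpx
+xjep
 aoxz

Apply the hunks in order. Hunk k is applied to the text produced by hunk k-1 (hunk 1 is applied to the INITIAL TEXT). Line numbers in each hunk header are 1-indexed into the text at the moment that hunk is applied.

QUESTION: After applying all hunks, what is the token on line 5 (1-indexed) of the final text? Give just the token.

Answer: pcq

Derivation:
Hunk 1: at line 3 remove [yccz] add [qdwpm] -> 8 lines: nvmlk uztvt gsv qdwpm cdwaz vrfl aoxz nnmj
Hunk 2: at line 3 remove [qdwpm,cdwaz,vrfl] add [cdml,ruqp,mqfvc] -> 8 lines: nvmlk uztvt gsv cdml ruqp mqfvc aoxz nnmj
Hunk 3: at line 4 remove [ruqp,mqfvc] add [ofwa,vmqmr,lcq] -> 9 lines: nvmlk uztvt gsv cdml ofwa vmqmr lcq aoxz nnmj
Hunk 4: at line 3 remove [ofwa,vmqmr] add [tnxaw] -> 8 lines: nvmlk uztvt gsv cdml tnxaw lcq aoxz nnmj
Hunk 5: at line 3 remove [tnxaw] add [pcq,nyf,kay] -> 10 lines: nvmlk uztvt gsv cdml pcq nyf kay lcq aoxz nnmj
Hunk 6: at line 5 remove [nyf,kay,lcq] add [kpx,xjep] -> 9 lines: nvmlk uztvt gsv cdml pcq kpx xjep aoxz nnmj
Final line 5: pcq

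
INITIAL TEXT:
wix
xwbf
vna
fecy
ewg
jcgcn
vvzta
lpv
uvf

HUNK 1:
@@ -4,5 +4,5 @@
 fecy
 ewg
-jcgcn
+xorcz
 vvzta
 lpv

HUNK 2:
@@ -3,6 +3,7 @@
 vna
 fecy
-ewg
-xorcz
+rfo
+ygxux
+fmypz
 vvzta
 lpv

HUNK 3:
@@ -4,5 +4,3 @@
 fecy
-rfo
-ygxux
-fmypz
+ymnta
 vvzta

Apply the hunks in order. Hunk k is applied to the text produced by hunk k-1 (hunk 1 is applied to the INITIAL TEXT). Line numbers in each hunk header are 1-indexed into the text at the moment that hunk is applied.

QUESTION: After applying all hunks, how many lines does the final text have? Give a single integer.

Hunk 1: at line 4 remove [jcgcn] add [xorcz] -> 9 lines: wix xwbf vna fecy ewg xorcz vvzta lpv uvf
Hunk 2: at line 3 remove [ewg,xorcz] add [rfo,ygxux,fmypz] -> 10 lines: wix xwbf vna fecy rfo ygxux fmypz vvzta lpv uvf
Hunk 3: at line 4 remove [rfo,ygxux,fmypz] add [ymnta] -> 8 lines: wix xwbf vna fecy ymnta vvzta lpv uvf
Final line count: 8

Answer: 8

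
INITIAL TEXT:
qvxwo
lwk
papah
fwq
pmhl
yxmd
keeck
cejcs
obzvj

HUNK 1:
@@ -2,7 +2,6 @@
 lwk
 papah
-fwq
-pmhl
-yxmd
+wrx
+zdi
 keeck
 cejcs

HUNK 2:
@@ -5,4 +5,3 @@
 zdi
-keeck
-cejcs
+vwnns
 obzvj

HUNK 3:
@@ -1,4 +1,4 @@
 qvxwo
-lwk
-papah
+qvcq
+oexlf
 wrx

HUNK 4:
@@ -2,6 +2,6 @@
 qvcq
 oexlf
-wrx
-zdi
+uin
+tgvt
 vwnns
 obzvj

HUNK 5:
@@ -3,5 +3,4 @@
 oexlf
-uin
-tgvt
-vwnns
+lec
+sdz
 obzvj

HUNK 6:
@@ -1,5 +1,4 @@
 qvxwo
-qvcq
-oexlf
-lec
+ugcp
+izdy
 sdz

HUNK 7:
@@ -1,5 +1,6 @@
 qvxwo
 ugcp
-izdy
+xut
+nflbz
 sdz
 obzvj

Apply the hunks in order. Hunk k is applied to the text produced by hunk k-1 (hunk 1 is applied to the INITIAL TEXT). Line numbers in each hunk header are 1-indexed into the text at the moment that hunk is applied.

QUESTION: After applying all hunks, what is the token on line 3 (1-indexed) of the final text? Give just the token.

Answer: xut

Derivation:
Hunk 1: at line 2 remove [fwq,pmhl,yxmd] add [wrx,zdi] -> 8 lines: qvxwo lwk papah wrx zdi keeck cejcs obzvj
Hunk 2: at line 5 remove [keeck,cejcs] add [vwnns] -> 7 lines: qvxwo lwk papah wrx zdi vwnns obzvj
Hunk 3: at line 1 remove [lwk,papah] add [qvcq,oexlf] -> 7 lines: qvxwo qvcq oexlf wrx zdi vwnns obzvj
Hunk 4: at line 2 remove [wrx,zdi] add [uin,tgvt] -> 7 lines: qvxwo qvcq oexlf uin tgvt vwnns obzvj
Hunk 5: at line 3 remove [uin,tgvt,vwnns] add [lec,sdz] -> 6 lines: qvxwo qvcq oexlf lec sdz obzvj
Hunk 6: at line 1 remove [qvcq,oexlf,lec] add [ugcp,izdy] -> 5 lines: qvxwo ugcp izdy sdz obzvj
Hunk 7: at line 1 remove [izdy] add [xut,nflbz] -> 6 lines: qvxwo ugcp xut nflbz sdz obzvj
Final line 3: xut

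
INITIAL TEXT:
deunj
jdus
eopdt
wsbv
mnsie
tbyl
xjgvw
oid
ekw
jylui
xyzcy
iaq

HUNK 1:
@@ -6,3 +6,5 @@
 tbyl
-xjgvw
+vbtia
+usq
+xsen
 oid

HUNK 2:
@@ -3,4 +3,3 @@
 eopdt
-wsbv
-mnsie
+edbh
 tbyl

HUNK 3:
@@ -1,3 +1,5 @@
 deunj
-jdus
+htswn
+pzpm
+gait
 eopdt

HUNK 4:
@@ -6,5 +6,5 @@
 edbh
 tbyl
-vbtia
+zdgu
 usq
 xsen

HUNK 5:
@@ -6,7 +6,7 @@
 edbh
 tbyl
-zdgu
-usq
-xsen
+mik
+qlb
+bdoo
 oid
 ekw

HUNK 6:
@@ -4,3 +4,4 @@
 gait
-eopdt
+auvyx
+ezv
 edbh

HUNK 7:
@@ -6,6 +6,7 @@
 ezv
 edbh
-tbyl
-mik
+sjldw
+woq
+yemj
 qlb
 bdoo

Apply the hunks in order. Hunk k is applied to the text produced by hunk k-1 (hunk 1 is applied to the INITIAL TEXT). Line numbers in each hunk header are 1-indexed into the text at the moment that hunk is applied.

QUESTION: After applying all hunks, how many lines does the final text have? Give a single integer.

Hunk 1: at line 6 remove [xjgvw] add [vbtia,usq,xsen] -> 14 lines: deunj jdus eopdt wsbv mnsie tbyl vbtia usq xsen oid ekw jylui xyzcy iaq
Hunk 2: at line 3 remove [wsbv,mnsie] add [edbh] -> 13 lines: deunj jdus eopdt edbh tbyl vbtia usq xsen oid ekw jylui xyzcy iaq
Hunk 3: at line 1 remove [jdus] add [htswn,pzpm,gait] -> 15 lines: deunj htswn pzpm gait eopdt edbh tbyl vbtia usq xsen oid ekw jylui xyzcy iaq
Hunk 4: at line 6 remove [vbtia] add [zdgu] -> 15 lines: deunj htswn pzpm gait eopdt edbh tbyl zdgu usq xsen oid ekw jylui xyzcy iaq
Hunk 5: at line 6 remove [zdgu,usq,xsen] add [mik,qlb,bdoo] -> 15 lines: deunj htswn pzpm gait eopdt edbh tbyl mik qlb bdoo oid ekw jylui xyzcy iaq
Hunk 6: at line 4 remove [eopdt] add [auvyx,ezv] -> 16 lines: deunj htswn pzpm gait auvyx ezv edbh tbyl mik qlb bdoo oid ekw jylui xyzcy iaq
Hunk 7: at line 6 remove [tbyl,mik] add [sjldw,woq,yemj] -> 17 lines: deunj htswn pzpm gait auvyx ezv edbh sjldw woq yemj qlb bdoo oid ekw jylui xyzcy iaq
Final line count: 17

Answer: 17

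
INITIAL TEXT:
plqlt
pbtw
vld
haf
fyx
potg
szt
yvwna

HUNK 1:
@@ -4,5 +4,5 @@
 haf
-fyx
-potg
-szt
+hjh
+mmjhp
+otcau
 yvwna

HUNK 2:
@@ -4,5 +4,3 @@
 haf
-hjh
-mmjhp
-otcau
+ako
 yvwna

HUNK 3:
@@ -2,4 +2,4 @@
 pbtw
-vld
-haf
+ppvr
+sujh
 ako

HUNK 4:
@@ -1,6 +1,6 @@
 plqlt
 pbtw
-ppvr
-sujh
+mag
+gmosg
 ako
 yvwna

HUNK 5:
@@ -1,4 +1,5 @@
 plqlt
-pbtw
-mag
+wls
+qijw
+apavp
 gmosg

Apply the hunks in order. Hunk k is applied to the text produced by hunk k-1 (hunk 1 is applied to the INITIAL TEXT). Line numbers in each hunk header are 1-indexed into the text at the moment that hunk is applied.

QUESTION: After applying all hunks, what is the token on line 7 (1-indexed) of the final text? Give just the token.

Hunk 1: at line 4 remove [fyx,potg,szt] add [hjh,mmjhp,otcau] -> 8 lines: plqlt pbtw vld haf hjh mmjhp otcau yvwna
Hunk 2: at line 4 remove [hjh,mmjhp,otcau] add [ako] -> 6 lines: plqlt pbtw vld haf ako yvwna
Hunk 3: at line 2 remove [vld,haf] add [ppvr,sujh] -> 6 lines: plqlt pbtw ppvr sujh ako yvwna
Hunk 4: at line 1 remove [ppvr,sujh] add [mag,gmosg] -> 6 lines: plqlt pbtw mag gmosg ako yvwna
Hunk 5: at line 1 remove [pbtw,mag] add [wls,qijw,apavp] -> 7 lines: plqlt wls qijw apavp gmosg ako yvwna
Final line 7: yvwna

Answer: yvwna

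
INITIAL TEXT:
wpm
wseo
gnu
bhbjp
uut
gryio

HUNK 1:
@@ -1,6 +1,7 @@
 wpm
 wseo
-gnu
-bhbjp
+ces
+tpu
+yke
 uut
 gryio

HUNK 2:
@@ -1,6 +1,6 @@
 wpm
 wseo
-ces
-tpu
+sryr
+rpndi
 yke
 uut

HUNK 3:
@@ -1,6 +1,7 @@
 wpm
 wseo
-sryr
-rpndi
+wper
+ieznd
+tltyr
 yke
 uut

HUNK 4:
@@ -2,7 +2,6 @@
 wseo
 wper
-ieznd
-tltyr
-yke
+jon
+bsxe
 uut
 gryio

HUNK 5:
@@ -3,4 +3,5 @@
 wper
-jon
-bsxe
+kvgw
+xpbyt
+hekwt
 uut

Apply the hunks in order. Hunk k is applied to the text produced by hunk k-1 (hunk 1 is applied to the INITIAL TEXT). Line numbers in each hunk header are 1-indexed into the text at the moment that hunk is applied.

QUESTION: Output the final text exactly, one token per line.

Hunk 1: at line 1 remove [gnu,bhbjp] add [ces,tpu,yke] -> 7 lines: wpm wseo ces tpu yke uut gryio
Hunk 2: at line 1 remove [ces,tpu] add [sryr,rpndi] -> 7 lines: wpm wseo sryr rpndi yke uut gryio
Hunk 3: at line 1 remove [sryr,rpndi] add [wper,ieznd,tltyr] -> 8 lines: wpm wseo wper ieznd tltyr yke uut gryio
Hunk 4: at line 2 remove [ieznd,tltyr,yke] add [jon,bsxe] -> 7 lines: wpm wseo wper jon bsxe uut gryio
Hunk 5: at line 3 remove [jon,bsxe] add [kvgw,xpbyt,hekwt] -> 8 lines: wpm wseo wper kvgw xpbyt hekwt uut gryio

Answer: wpm
wseo
wper
kvgw
xpbyt
hekwt
uut
gryio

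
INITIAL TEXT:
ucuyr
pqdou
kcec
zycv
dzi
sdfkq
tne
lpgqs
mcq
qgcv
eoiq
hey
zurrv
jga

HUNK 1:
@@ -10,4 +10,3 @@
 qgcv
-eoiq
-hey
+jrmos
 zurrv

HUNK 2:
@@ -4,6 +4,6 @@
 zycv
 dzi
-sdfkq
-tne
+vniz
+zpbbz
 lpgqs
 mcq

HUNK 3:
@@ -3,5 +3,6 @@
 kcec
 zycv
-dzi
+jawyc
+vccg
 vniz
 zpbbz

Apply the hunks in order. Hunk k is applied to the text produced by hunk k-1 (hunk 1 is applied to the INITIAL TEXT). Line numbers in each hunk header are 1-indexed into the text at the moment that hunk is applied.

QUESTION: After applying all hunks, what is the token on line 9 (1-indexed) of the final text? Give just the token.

Hunk 1: at line 10 remove [eoiq,hey] add [jrmos] -> 13 lines: ucuyr pqdou kcec zycv dzi sdfkq tne lpgqs mcq qgcv jrmos zurrv jga
Hunk 2: at line 4 remove [sdfkq,tne] add [vniz,zpbbz] -> 13 lines: ucuyr pqdou kcec zycv dzi vniz zpbbz lpgqs mcq qgcv jrmos zurrv jga
Hunk 3: at line 3 remove [dzi] add [jawyc,vccg] -> 14 lines: ucuyr pqdou kcec zycv jawyc vccg vniz zpbbz lpgqs mcq qgcv jrmos zurrv jga
Final line 9: lpgqs

Answer: lpgqs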